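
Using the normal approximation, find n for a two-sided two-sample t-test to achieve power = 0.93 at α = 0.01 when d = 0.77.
n = 56 per group

Sample size formula (two-sample t-test, normal approximation):
n = 2 · ((z_{α/2} + z_β) / d)²

z_{α/2} = 2.576 (for α = 0.01, two-sided)
z_β = 1.476 (for power = 0.93)
d = 0.77

n = 2 · ((2.576 + 1.476) / 0.77)²
n = 2 · (5.262)²
n ≈ 55.38
Round up to the next whole number: n = 56 per group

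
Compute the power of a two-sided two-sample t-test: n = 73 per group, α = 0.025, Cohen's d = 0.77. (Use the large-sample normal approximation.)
Power ≈ 0.99

Power calculation (two-sample t-test, normal approximation):
z_β = d · √(n/2) - z_{α/2}
z_β = 0.77 · √(73/2) - 2.241
z_β = 0.77 · 6.042 - 2.241
z_β = 2.411

Power = Φ(z_β) = Φ(2.411) ≈ 0.992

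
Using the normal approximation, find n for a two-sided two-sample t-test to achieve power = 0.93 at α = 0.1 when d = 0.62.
n = 51 per group

Sample size formula (two-sample t-test, normal approximation):
n = 2 · ((z_{α/2} + z_β) / d)²

z_{α/2} = 1.645 (for α = 0.1, two-sided)
z_β = 1.476 (for power = 0.93)
d = 0.62

n = 2 · ((1.645 + 1.476) / 0.62)²
n = 2 · (5.034)²
n ≈ 50.68
Round up to the next whole number: n = 51 per group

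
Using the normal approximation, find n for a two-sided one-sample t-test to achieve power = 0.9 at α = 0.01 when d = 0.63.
n = 38

Sample size formula (one-sample t-test, normal approximation):
n = ((z_{α/2} + z_β) / d)²

z_{α/2} = 2.576 (for α = 0.01, two-sided)
z_β = 1.282 (for power = 0.9)
d = 0.63

n = ((2.576 + 1.282) / 0.63)²
n = (6.124)²
n ≈ 37.50
Round up to the next whole number: n = 38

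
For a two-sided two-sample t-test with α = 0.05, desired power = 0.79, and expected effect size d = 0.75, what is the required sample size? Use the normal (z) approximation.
n = 28 per group

Sample size formula (two-sample t-test, normal approximation):
n = 2 · ((z_{α/2} + z_β) / d)²

z_{α/2} = 1.960 (for α = 0.05, two-sided)
z_β = 0.806 (for power = 0.79)
d = 0.75

n = 2 · ((1.960 + 0.806) / 0.75)²
n = 2 · (3.688)²
n ≈ 27.20
Round up to the next whole number: n = 28 per group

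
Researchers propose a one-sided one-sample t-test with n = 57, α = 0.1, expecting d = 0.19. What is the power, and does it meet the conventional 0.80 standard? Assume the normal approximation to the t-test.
Power ≈ 0.56; the study is underpowered (power < 0.80)

Power calculation (one-sample t-test, normal approximation):
z_β = d · √n - z_α
z_β = 0.19 · √57 - 1.282
z_β = 0.19 · 7.550 - 1.282
z_β = 0.153

Power = Φ(z_β) = Φ(0.153) ≈ 0.561

Effect size d = 0.19 is very small by Cohen's convention (0.2/0.5/0.8).

Threshold: power ≥ 0.80 is conventionally adequate.
Power ≈ 0.56 → the study is underpowered (power < 0.80).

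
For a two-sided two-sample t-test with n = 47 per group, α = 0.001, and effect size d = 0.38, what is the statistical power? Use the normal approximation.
Power ≈ 0.07

Power calculation (two-sample t-test, normal approximation):
z_β = d · √(n/2) - z_{α/2}
z_β = 0.38 · √(47/2) - 3.291
z_β = 0.38 · 4.848 - 3.291
z_β = -1.448

Power = Φ(z_β) = Φ(-1.448) ≈ 0.074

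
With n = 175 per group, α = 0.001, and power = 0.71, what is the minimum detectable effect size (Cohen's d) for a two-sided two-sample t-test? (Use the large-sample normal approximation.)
d ≈ 0.41

Minimum detectable effect (two-sample t-test, normal approximation):
d = (z_{α/2} + z_β) / √(n/2)
d = (3.291 + 0.553) / √(175/2)
d = 3.844 / 9.354
d ≈ 0.41

By Cohen's convention (0.2 small / 0.5 medium / 0.8 large): small effect.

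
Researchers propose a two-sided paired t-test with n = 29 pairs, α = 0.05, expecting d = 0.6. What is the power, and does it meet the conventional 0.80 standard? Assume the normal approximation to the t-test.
Power ≈ 0.90; the study is adequately powered (power ≥ 0.80)

Power calculation (paired t-test, normal approximation):
z_β = d · √n - z_{α/2}
z_β = 0.6 · √29 - 1.960
z_β = 0.6 · 5.385 - 1.960
z_β = 1.271

Power = Φ(z_β) = Φ(1.271) ≈ 0.898

Effect size d = 0.6 is medium by Cohen's convention (0.2/0.5/0.8).

Threshold: power ≥ 0.80 is conventionally adequate.
Power ≈ 0.90 → the study is adequately powered (power ≥ 0.80).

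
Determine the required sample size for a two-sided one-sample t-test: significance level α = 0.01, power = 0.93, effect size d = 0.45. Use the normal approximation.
n = 82

Sample size formula (one-sample t-test, normal approximation):
n = ((z_{α/2} + z_β) / d)²

z_{α/2} = 2.576 (for α = 0.01, two-sided)
z_β = 1.476 (for power = 0.93)
d = 0.45

n = ((2.576 + 1.476) / 0.45)²
n = (9.004)²
n ≈ 81.07
Round up to the next whole number: n = 82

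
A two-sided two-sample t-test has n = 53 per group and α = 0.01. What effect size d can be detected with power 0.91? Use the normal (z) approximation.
d ≈ 0.76

Minimum detectable effect (two-sample t-test, normal approximation):
d = (z_{α/2} + z_β) / √(n/2)
d = (2.576 + 1.341) / √(53/2)
d = 3.917 / 5.148
d ≈ 0.76

By Cohen's convention (0.2 small / 0.5 medium / 0.8 large): medium effect.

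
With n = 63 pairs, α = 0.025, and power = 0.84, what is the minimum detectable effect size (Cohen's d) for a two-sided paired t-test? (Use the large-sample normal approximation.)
d ≈ 0.41

Minimum detectable effect (paired t-test, normal approximation):
d = (z_{α/2} + z_β) / √n
d = (2.241 + 0.994) / √63
d = 3.236 / 7.937
d ≈ 0.41

By Cohen's convention (0.2 small / 0.5 medium / 0.8 large): small effect.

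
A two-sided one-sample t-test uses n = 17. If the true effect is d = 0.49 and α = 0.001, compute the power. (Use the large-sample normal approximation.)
Power ≈ 0.10

Power calculation (one-sample t-test, normal approximation):
z_β = d · √n - z_{α/2}
z_β = 0.49 · √17 - 3.291
z_β = 0.49 · 4.123 - 3.291
z_β = -1.270

Power = Φ(z_β) = Φ(-1.270) ≈ 0.102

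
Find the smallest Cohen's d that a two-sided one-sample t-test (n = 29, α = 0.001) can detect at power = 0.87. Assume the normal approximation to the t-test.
d ≈ 0.82

Minimum detectable effect (one-sample t-test, normal approximation):
d = (z_{α/2} + z_β) / √n
d = (3.291 + 1.126) / √29
d = 4.417 / 5.385
d ≈ 0.82

By Cohen's convention (0.2 small / 0.5 medium / 0.8 large): large effect.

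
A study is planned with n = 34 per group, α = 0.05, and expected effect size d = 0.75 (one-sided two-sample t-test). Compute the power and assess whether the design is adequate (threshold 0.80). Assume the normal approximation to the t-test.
Power ≈ 0.93; the study is adequately powered (power ≥ 0.80)

Power calculation (two-sample t-test, normal approximation):
z_β = d · √(n/2) - z_α
z_β = 0.75 · √(34/2) - 1.645
z_β = 0.75 · 4.123 - 1.645
z_β = 1.447

Power = Φ(z_β) = Φ(1.447) ≈ 0.926

Effect size d = 0.75 is medium by Cohen's convention (0.2/0.5/0.8).

Threshold: power ≥ 0.80 is conventionally adequate.
Power ≈ 0.93 → the study is adequately powered (power ≥ 0.80).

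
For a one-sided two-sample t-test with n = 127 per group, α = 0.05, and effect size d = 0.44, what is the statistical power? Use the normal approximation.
Power ≈ 0.97

Power calculation (two-sample t-test, normal approximation):
z_β = d · √(n/2) - z_α
z_β = 0.44 · √(127/2) - 1.645
z_β = 0.44 · 7.969 - 1.645
z_β = 1.861

Power = Φ(z_β) = Φ(1.861) ≈ 0.969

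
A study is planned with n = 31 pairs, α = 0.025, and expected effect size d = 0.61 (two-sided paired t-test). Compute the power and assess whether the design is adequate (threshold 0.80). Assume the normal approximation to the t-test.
Power ≈ 0.88; the study is adequately powered (power ≥ 0.80)

Power calculation (paired t-test, normal approximation):
z_β = d · √n - z_{α/2}
z_β = 0.61 · √31 - 2.241
z_β = 0.61 · 5.568 - 2.241
z_β = 1.155

Power = Φ(z_β) = Φ(1.155) ≈ 0.876

Effect size d = 0.61 is medium by Cohen's convention (0.2/0.5/0.8).

Threshold: power ≥ 0.80 is conventionally adequate.
Power ≈ 0.88 → the study is adequately powered (power ≥ 0.80).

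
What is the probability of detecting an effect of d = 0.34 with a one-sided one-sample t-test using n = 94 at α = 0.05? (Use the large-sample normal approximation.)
Power ≈ 0.95

Power calculation (one-sample t-test, normal approximation):
z_β = d · √n - z_α
z_β = 0.34 · √94 - 1.645
z_β = 0.34 · 9.695 - 1.645
z_β = 1.652

Power = Φ(z_β) = Φ(1.652) ≈ 0.951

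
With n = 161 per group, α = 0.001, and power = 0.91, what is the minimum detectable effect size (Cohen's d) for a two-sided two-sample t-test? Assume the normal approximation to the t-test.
d ≈ 0.52

Minimum detectable effect (two-sample t-test, normal approximation):
d = (z_{α/2} + z_β) / √(n/2)
d = (3.291 + 1.341) / √(161/2)
d = 4.631 / 8.972
d ≈ 0.52

By Cohen's convention (0.2 small / 0.5 medium / 0.8 large): medium effect.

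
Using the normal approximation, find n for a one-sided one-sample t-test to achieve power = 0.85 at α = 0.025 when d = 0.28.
n = 115

Sample size formula (one-sample t-test, normal approximation):
n = ((z_α + z_β) / d)²

z_α = 1.960 (for α = 0.025, one-sided)
z_β = 1.036 (for power = 0.85)
d = 0.28

n = ((1.960 + 1.036) / 0.28)²
n = (10.700)²
n ≈ 114.49
Round up to the next whole number: n = 115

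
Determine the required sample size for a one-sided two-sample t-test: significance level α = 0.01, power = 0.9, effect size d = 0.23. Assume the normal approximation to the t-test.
n = 493 per group

Sample size formula (two-sample t-test, normal approximation):
n = 2 · ((z_α + z_β) / d)²

z_α = 2.326 (for α = 0.01, one-sided)
z_β = 1.282 (for power = 0.9)
d = 0.23

n = 2 · ((2.326 + 1.282) / 0.23)²
n = 2 · (15.687)²
n ≈ 492.16
Round up to the next whole number: n = 493 per group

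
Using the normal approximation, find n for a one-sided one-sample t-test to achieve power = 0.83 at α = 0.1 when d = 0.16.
n = 196

Sample size formula (one-sample t-test, normal approximation):
n = ((z_α + z_β) / d)²

z_α = 1.282 (for α = 0.1, one-sided)
z_β = 0.954 (for power = 0.83)
d = 0.16

n = ((1.282 + 0.954) / 0.16)²
n = (13.975)²
n ≈ 195.30
Round up to the next whole number: n = 196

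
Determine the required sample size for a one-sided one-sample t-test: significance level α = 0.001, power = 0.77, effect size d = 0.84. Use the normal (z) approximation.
n = 21

Sample size formula (one-sample t-test, normal approximation):
n = ((z_α + z_β) / d)²

z_α = 3.090 (for α = 0.001, one-sided)
z_β = 0.739 (for power = 0.77)
d = 0.84

n = ((3.090 + 0.739) / 0.84)²
n = (4.558)²
n ≈ 20.78
Round up to the next whole number: n = 21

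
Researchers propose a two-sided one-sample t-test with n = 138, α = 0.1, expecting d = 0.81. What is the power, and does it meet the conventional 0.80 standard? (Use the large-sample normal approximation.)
Power ≈ 1.00; the study is adequately powered (power ≥ 0.80)

Power calculation (one-sample t-test, normal approximation):
z_β = d · √n - z_{α/2}
z_β = 0.81 · √138 - 1.645
z_β = 0.81 · 11.747 - 1.645
z_β = 7.870

Power = Φ(z_β) = Φ(7.870) ≈ 1.000

Effect size d = 0.81 is large by Cohen's convention (0.2/0.5/0.8).

Threshold: power ≥ 0.80 is conventionally adequate.
Power ≈ 1.00 → the study is adequately powered (power ≥ 0.80).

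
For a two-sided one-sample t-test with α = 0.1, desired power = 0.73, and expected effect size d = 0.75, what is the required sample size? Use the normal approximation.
n = 10

Sample size formula (one-sample t-test, normal approximation):
n = ((z_{α/2} + z_β) / d)²

z_{α/2} = 1.645 (for α = 0.1, two-sided)
z_β = 0.613 (for power = 0.73)
d = 0.75

n = ((1.645 + 0.613) / 0.75)²
n = (3.011)²
n ≈ 9.07
Round up to the next whole number: n = 10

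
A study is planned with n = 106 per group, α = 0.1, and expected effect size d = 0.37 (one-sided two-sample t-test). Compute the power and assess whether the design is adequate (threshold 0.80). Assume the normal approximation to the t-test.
Power ≈ 0.92; the study is adequately powered (power ≥ 0.80)

Power calculation (two-sample t-test, normal approximation):
z_β = d · √(n/2) - z_α
z_β = 0.37 · √(106/2) - 1.282
z_β = 0.37 · 7.280 - 1.282
z_β = 1.412

Power = Φ(z_β) = Φ(1.412) ≈ 0.921

Effect size d = 0.37 is small by Cohen's convention (0.2/0.5/0.8).

Threshold: power ≥ 0.80 is conventionally adequate.
Power ≈ 0.92 → the study is adequately powered (power ≥ 0.80).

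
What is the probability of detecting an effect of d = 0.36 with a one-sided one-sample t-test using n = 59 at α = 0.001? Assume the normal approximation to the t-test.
Power ≈ 0.37

Power calculation (one-sample t-test, normal approximation):
z_β = d · √n - z_α
z_β = 0.36 · √59 - 3.090
z_β = 0.36 · 7.681 - 3.090
z_β = -0.325

Power = Φ(z_β) = Φ(-0.325) ≈ 0.373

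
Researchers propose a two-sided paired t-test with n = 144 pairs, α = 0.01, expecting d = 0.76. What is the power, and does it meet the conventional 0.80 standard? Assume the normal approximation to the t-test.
Power ≈ 1.00; the study is adequately powered (power ≥ 0.80)

Power calculation (paired t-test, normal approximation):
z_β = d · √n - z_{α/2}
z_β = 0.76 · √144 - 2.576
z_β = 0.76 · 12.000 - 2.576
z_β = 6.544

Power = Φ(z_β) = Φ(6.544) ≈ 1.000

Effect size d = 0.76 is medium by Cohen's convention (0.2/0.5/0.8).

Threshold: power ≥ 0.80 is conventionally adequate.
Power ≈ 1.00 → the study is adequately powered (power ≥ 0.80).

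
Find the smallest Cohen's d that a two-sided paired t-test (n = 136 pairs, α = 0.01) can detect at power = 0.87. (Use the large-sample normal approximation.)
d ≈ 0.32

Minimum detectable effect (paired t-test, normal approximation):
d = (z_{α/2} + z_β) / √n
d = (2.576 + 1.126) / √136
d = 3.702 / 11.662
d ≈ 0.32

By Cohen's convention (0.2 small / 0.5 medium / 0.8 large): small effect.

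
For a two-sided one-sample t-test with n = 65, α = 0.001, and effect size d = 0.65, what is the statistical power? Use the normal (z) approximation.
Power ≈ 0.97

Power calculation (one-sample t-test, normal approximation):
z_β = d · √n - z_{α/2}
z_β = 0.65 · √65 - 3.291
z_β = 0.65 · 8.062 - 3.291
z_β = 1.950

Power = Φ(z_β) = Φ(1.950) ≈ 0.974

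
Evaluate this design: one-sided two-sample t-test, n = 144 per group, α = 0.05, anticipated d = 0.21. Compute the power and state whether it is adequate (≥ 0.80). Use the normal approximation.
Power ≈ 0.55; the study is underpowered (power < 0.80)

Power calculation (two-sample t-test, normal approximation):
z_β = d · √(n/2) - z_α
z_β = 0.21 · √(144/2) - 1.645
z_β = 0.21 · 8.485 - 1.645
z_β = 0.137

Power = Φ(z_β) = Φ(0.137) ≈ 0.555

Effect size d = 0.21 is small by Cohen's convention (0.2/0.5/0.8).

Threshold: power ≥ 0.80 is conventionally adequate.
Power ≈ 0.55 → the study is underpowered (power < 0.80).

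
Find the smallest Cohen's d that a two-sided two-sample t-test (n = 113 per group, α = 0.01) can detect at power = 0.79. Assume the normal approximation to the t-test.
d ≈ 0.45

Minimum detectable effect (two-sample t-test, normal approximation):
d = (z_{α/2} + z_β) / √(n/2)
d = (2.576 + 0.806) / √(113/2)
d = 3.382 / 7.517
d ≈ 0.45

By Cohen's convention (0.2 small / 0.5 medium / 0.8 large): small effect.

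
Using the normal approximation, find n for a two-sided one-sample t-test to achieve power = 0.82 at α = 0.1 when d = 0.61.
n = 18

Sample size formula (one-sample t-test, normal approximation):
n = ((z_{α/2} + z_β) / d)²

z_{α/2} = 1.645 (for α = 0.1, two-sided)
z_β = 0.915 (for power = 0.82)
d = 0.61

n = ((1.645 + 0.915) / 0.61)²
n = (4.197)²
n ≈ 17.61
Round up to the next whole number: n = 18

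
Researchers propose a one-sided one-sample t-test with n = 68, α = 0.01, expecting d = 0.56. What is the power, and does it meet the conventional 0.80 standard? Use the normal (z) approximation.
Power ≈ 0.99; the study is adequately powered (power ≥ 0.80)

Power calculation (one-sample t-test, normal approximation):
z_β = d · √n - z_α
z_β = 0.56 · √68 - 2.326
z_β = 0.56 · 8.246 - 2.326
z_β = 2.292

Power = Φ(z_β) = Φ(2.292) ≈ 0.989

Effect size d = 0.56 is medium by Cohen's convention (0.2/0.5/0.8).

Threshold: power ≥ 0.80 is conventionally adequate.
Power ≈ 0.99 → the study is adequately powered (power ≥ 0.80).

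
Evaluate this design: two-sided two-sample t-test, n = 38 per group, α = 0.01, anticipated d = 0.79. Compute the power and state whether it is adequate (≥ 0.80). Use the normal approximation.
Power ≈ 0.81; the study is adequately powered (power ≥ 0.80)

Power calculation (two-sample t-test, normal approximation):
z_β = d · √(n/2) - z_{α/2}
z_β = 0.79 · √(38/2) - 2.576
z_β = 0.79 · 4.359 - 2.576
z_β = 0.868

Power = Φ(z_β) = Φ(0.868) ≈ 0.807

Effect size d = 0.79 is medium by Cohen's convention (0.2/0.5/0.8).

Threshold: power ≥ 0.80 is conventionally adequate.
Power ≈ 0.81 → the study is adequately powered (power ≥ 0.80).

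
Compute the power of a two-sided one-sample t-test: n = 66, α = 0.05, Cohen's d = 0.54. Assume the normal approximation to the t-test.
Power ≈ 0.99

Power calculation (one-sample t-test, normal approximation):
z_β = d · √n - z_{α/2}
z_β = 0.54 · √66 - 1.960
z_β = 0.54 · 8.124 - 1.960
z_β = 2.427

Power = Φ(z_β) = Φ(2.427) ≈ 0.992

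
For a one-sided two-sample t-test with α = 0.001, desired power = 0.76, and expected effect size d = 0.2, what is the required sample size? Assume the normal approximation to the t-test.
n = 721 per group

Sample size formula (two-sample t-test, normal approximation):
n = 2 · ((z_α + z_β) / d)²

z_α = 3.090 (for α = 0.001, one-sided)
z_β = 0.706 (for power = 0.76)
d = 0.2

n = 2 · ((3.090 + 0.706) / 0.2)²
n = 2 · (18.980)²
n ≈ 720.48
Round up to the next whole number: n = 721 per group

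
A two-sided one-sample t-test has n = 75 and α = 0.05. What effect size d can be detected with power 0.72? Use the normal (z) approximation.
d ≈ 0.29

Minimum detectable effect (one-sample t-test, normal approximation):
d = (z_{α/2} + z_β) / √n
d = (1.960 + 0.583) / √75
d = 2.543 / 8.660
d ≈ 0.29

By Cohen's convention (0.2 small / 0.5 medium / 0.8 large): small effect.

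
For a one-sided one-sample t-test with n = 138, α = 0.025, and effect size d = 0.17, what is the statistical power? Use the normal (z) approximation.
Power ≈ 0.51

Power calculation (one-sample t-test, normal approximation):
z_β = d · √n - z_α
z_β = 0.17 · √138 - 1.960
z_β = 0.17 · 11.747 - 1.960
z_β = 0.037

Power = Φ(z_β) = Φ(0.037) ≈ 0.515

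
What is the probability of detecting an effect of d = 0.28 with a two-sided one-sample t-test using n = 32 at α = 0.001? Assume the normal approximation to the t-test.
Power ≈ 0.04

Power calculation (one-sample t-test, normal approximation):
z_β = d · √n - z_{α/2}
z_β = 0.28 · √32 - 3.291
z_β = 0.28 · 5.657 - 3.291
z_β = -1.707

Power = Φ(z_β) = Φ(-1.707) ≈ 0.044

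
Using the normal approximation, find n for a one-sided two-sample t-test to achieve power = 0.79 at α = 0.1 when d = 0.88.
n = 12 per group

Sample size formula (two-sample t-test, normal approximation):
n = 2 · ((z_α + z_β) / d)²

z_α = 1.282 (for α = 0.1, one-sided)
z_β = 0.806 (for power = 0.79)
d = 0.88

n = 2 · ((1.282 + 0.806) / 0.88)²
n = 2 · (2.373)²
n ≈ 11.26
Round up to the next whole number: n = 12 per group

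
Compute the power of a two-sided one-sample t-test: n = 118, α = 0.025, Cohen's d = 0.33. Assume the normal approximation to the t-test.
Power ≈ 0.91

Power calculation (one-sample t-test, normal approximation):
z_β = d · √n - z_{α/2}
z_β = 0.33 · √118 - 2.241
z_β = 0.33 · 10.863 - 2.241
z_β = 1.343

Power = Φ(z_β) = Φ(1.343) ≈ 0.910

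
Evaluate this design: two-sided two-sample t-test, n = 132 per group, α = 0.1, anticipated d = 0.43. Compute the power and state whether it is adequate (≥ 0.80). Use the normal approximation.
Power ≈ 0.97; the study is adequately powered (power ≥ 0.80)

Power calculation (two-sample t-test, normal approximation):
z_β = d · √(n/2) - z_{α/2}
z_β = 0.43 · √(132/2) - 1.645
z_β = 0.43 · 8.124 - 1.645
z_β = 1.848

Power = Φ(z_β) = Φ(1.848) ≈ 0.968

Effect size d = 0.43 is small by Cohen's convention (0.2/0.5/0.8).

Threshold: power ≥ 0.80 is conventionally adequate.
Power ≈ 0.97 → the study is adequately powered (power ≥ 0.80).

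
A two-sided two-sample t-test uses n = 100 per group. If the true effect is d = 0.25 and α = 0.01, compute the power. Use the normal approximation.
Power ≈ 0.21

Power calculation (two-sample t-test, normal approximation):
z_β = d · √(n/2) - z_{α/2}
z_β = 0.25 · √(100/2) - 2.576
z_β = 0.25 · 7.071 - 2.576
z_β = -0.808

Power = Φ(z_β) = Φ(-0.808) ≈ 0.210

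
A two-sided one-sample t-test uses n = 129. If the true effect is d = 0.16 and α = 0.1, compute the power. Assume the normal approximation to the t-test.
Power ≈ 0.57

Power calculation (one-sample t-test, normal approximation):
z_β = d · √n - z_{α/2}
z_β = 0.16 · √129 - 1.645
z_β = 0.16 · 11.358 - 1.645
z_β = 0.172

Power = Φ(z_β) = Φ(0.172) ≈ 0.568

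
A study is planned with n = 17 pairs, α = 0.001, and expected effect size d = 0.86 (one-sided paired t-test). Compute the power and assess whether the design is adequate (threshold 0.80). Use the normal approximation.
Power ≈ 0.68; the study is underpowered (power < 0.80)

Power calculation (paired t-test, normal approximation):
z_β = d · √n - z_α
z_β = 0.86 · √17 - 3.090
z_β = 0.86 · 4.123 - 3.090
z_β = 0.456

Power = Φ(z_β) = Φ(0.456) ≈ 0.676

Effect size d = 0.86 is large by Cohen's convention (0.2/0.5/0.8).

Threshold: power ≥ 0.80 is conventionally adequate.
Power ≈ 0.68 → the study is underpowered (power < 0.80).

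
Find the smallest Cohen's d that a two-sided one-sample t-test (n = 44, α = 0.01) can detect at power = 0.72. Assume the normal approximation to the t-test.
d ≈ 0.48

Minimum detectable effect (one-sample t-test, normal approximation):
d = (z_{α/2} + z_β) / √n
d = (2.576 + 0.583) / √44
d = 3.159 / 6.633
d ≈ 0.48

By Cohen's convention (0.2 small / 0.5 medium / 0.8 large): small effect.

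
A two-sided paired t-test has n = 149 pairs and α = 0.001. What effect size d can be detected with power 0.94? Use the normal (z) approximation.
d ≈ 0.40

Minimum detectable effect (paired t-test, normal approximation):
d = (z_{α/2} + z_β) / √n
d = (3.291 + 1.555) / √149
d = 4.845 / 12.207
d ≈ 0.40

By Cohen's convention (0.2 small / 0.5 medium / 0.8 large): small effect.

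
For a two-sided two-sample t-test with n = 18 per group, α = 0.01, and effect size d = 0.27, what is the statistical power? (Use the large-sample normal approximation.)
Power ≈ 0.04

Power calculation (two-sample t-test, normal approximation):
z_β = d · √(n/2) - z_{α/2}
z_β = 0.27 · √(18/2) - 2.576
z_β = 0.27 · 3.000 - 2.576
z_β = -1.766

Power = Φ(z_β) = Φ(-1.766) ≈ 0.039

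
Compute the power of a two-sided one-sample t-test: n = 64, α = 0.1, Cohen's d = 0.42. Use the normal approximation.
Power ≈ 0.96

Power calculation (one-sample t-test, normal approximation):
z_β = d · √n - z_{α/2}
z_β = 0.42 · √64 - 1.645
z_β = 0.42 · 8.000 - 1.645
z_β = 1.715

Power = Φ(z_β) = Φ(1.715) ≈ 0.957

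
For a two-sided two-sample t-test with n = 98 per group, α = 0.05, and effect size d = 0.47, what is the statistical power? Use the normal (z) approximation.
Power ≈ 0.91

Power calculation (two-sample t-test, normal approximation):
z_β = d · √(n/2) - z_{α/2}
z_β = 0.47 · √(98/2) - 1.960
z_β = 0.47 · 7.000 - 1.960
z_β = 1.330

Power = Φ(z_β) = Φ(1.330) ≈ 0.908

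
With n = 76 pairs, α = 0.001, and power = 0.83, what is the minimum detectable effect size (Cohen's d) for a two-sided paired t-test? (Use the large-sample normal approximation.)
d ≈ 0.49

Minimum detectable effect (paired t-test, normal approximation):
d = (z_{α/2} + z_β) / √n
d = (3.291 + 0.954) / √76
d = 4.245 / 8.718
d ≈ 0.49

By Cohen's convention (0.2 small / 0.5 medium / 0.8 large): small effect.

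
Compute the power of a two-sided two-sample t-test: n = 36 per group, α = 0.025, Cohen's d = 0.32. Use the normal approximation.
Power ≈ 0.19

Power calculation (two-sample t-test, normal approximation):
z_β = d · √(n/2) - z_{α/2}
z_β = 0.32 · √(36/2) - 2.241
z_β = 0.32 · 4.243 - 2.241
z_β = -0.884

Power = Φ(z_β) = Φ(-0.884) ≈ 0.188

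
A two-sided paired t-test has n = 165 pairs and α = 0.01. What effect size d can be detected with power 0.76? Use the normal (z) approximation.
d ≈ 0.26

Minimum detectable effect (paired t-test, normal approximation):
d = (z_{α/2} + z_β) / √n
d = (2.576 + 0.706) / √165
d = 3.282 / 12.845
d ≈ 0.26

By Cohen's convention (0.2 small / 0.5 medium / 0.8 large): small effect.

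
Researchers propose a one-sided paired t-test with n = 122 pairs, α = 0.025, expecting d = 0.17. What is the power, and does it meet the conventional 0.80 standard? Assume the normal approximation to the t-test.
Power ≈ 0.47; the study is underpowered (power < 0.80)

Power calculation (paired t-test, normal approximation):
z_β = d · √n - z_α
z_β = 0.17 · √122 - 1.960
z_β = 0.17 · 11.045 - 1.960
z_β = -0.082

Power = Φ(z_β) = Φ(-0.082) ≈ 0.467

Effect size d = 0.17 is very small by Cohen's convention (0.2/0.5/0.8).

Threshold: power ≥ 0.80 is conventionally adequate.
Power ≈ 0.47 → the study is underpowered (power < 0.80).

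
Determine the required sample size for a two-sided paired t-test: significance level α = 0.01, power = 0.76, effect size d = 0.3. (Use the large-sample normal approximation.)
n = 120 pairs

Sample size formula (paired t-test, normal approximation):
n = ((z_{α/2} + z_β) / d)²

z_{α/2} = 2.576 (for α = 0.01, two-sided)
z_β = 0.706 (for power = 0.76)
d = 0.3

n = ((2.576 + 0.706) / 0.3)²
n = (10.940)²
n ≈ 119.68
Round up to the next whole number: n = 120 pairs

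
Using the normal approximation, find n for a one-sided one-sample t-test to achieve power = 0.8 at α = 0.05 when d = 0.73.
n = 12

Sample size formula (one-sample t-test, normal approximation):
n = ((z_α + z_β) / d)²

z_α = 1.645 (for α = 0.05, one-sided)
z_β = 0.842 (for power = 0.8)
d = 0.73

n = ((1.645 + 0.842) / 0.73)²
n = (3.407)²
n ≈ 11.61
Round up to the next whole number: n = 12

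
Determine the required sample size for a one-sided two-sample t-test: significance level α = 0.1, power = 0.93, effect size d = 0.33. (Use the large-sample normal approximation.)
n = 140 per group

Sample size formula (two-sample t-test, normal approximation):
n = 2 · ((z_α + z_β) / d)²

z_α = 1.282 (for α = 0.1, one-sided)
z_β = 1.476 (for power = 0.93)
d = 0.33

n = 2 · ((1.282 + 1.476) / 0.33)²
n = 2 · (8.358)²
n ≈ 139.71
Round up to the next whole number: n = 140 per group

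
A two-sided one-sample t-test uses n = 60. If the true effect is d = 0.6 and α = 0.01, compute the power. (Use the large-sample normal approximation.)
Power ≈ 0.98

Power calculation (one-sample t-test, normal approximation):
z_β = d · √n - z_{α/2}
z_β = 0.6 · √60 - 2.576
z_β = 0.6 · 7.746 - 2.576
z_β = 2.072

Power = Φ(z_β) = Φ(2.072) ≈ 0.981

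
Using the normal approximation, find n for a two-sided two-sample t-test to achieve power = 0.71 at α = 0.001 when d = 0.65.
n = 70 per group

Sample size formula (two-sample t-test, normal approximation):
n = 2 · ((z_{α/2} + z_β) / d)²

z_{α/2} = 3.291 (for α = 0.001, two-sided)
z_β = 0.553 (for power = 0.71)
d = 0.65

n = 2 · ((3.291 + 0.553) / 0.65)²
n = 2 · (5.914)²
n ≈ 69.95
Round up to the next whole number: n = 70 per group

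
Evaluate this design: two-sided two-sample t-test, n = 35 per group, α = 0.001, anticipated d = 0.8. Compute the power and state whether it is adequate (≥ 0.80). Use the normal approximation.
Power ≈ 0.52; the study is underpowered (power < 0.80)

Power calculation (two-sample t-test, normal approximation):
z_β = d · √(n/2) - z_{α/2}
z_β = 0.8 · √(35/2) - 3.291
z_β = 0.8 · 4.183 - 3.291
z_β = 0.056

Power = Φ(z_β) = Φ(0.056) ≈ 0.522

Effect size d = 0.8 is large by Cohen's convention (0.2/0.5/0.8).

Threshold: power ≥ 0.80 is conventionally adequate.
Power ≈ 0.52 → the study is underpowered (power < 0.80).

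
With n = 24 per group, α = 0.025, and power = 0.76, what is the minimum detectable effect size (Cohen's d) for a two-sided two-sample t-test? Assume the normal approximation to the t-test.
d ≈ 0.85

Minimum detectable effect (two-sample t-test, normal approximation):
d = (z_{α/2} + z_β) / √(n/2)
d = (2.241 + 0.706) / √(24/2)
d = 2.948 / 3.464
d ≈ 0.85

By Cohen's convention (0.2 small / 0.5 medium / 0.8 large): large effect.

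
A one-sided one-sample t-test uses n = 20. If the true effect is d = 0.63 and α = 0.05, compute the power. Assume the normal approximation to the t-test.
Power ≈ 0.88

Power calculation (one-sample t-test, normal approximation):
z_β = d · √n - z_α
z_β = 0.63 · √20 - 1.645
z_β = 0.63 · 4.472 - 1.645
z_β = 1.173

Power = Φ(z_β) = Φ(1.173) ≈ 0.880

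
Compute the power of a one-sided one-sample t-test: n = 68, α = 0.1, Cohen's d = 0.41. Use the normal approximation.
Power ≈ 0.98

Power calculation (one-sample t-test, normal approximation):
z_β = d · √n - z_α
z_β = 0.41 · √68 - 1.282
z_β = 0.41 · 8.246 - 1.282
z_β = 2.099

Power = Φ(z_β) = Φ(2.099) ≈ 0.982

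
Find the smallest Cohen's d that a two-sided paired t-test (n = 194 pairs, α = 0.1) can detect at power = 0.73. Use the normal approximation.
d ≈ 0.16

Minimum detectable effect (paired t-test, normal approximation):
d = (z_{α/2} + z_β) / √n
d = (1.645 + 0.613) / √194
d = 2.258 / 13.928
d ≈ 0.16

By Cohen's convention (0.2 small / 0.5 medium / 0.8 large): very small effect.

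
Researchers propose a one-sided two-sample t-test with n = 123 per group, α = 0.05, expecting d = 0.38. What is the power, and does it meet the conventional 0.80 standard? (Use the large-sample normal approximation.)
Power ≈ 0.91; the study is adequately powered (power ≥ 0.80)

Power calculation (two-sample t-test, normal approximation):
z_β = d · √(n/2) - z_α
z_β = 0.38 · √(123/2) - 1.645
z_β = 0.38 · 7.842 - 1.645
z_β = 1.335

Power = Φ(z_β) = Φ(1.335) ≈ 0.909

Effect size d = 0.38 is small by Cohen's convention (0.2/0.5/0.8).

Threshold: power ≥ 0.80 is conventionally adequate.
Power ≈ 0.91 → the study is adequately powered (power ≥ 0.80).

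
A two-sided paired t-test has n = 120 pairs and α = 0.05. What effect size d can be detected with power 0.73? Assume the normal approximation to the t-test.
d ≈ 0.23

Minimum detectable effect (paired t-test, normal approximation):
d = (z_{α/2} + z_β) / √n
d = (1.960 + 0.613) / √120
d = 2.573 / 10.954
d ≈ 0.23

By Cohen's convention (0.2 small / 0.5 medium / 0.8 large): small effect.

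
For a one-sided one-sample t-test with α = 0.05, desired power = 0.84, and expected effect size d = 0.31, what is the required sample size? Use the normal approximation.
n = 73

Sample size formula (one-sample t-test, normal approximation):
n = ((z_α + z_β) / d)²

z_α = 1.645 (for α = 0.05, one-sided)
z_β = 0.994 (for power = 0.84)
d = 0.31

n = ((1.645 + 0.994) / 0.31)²
n = (8.513)²
n ≈ 72.47
Round up to the next whole number: n = 73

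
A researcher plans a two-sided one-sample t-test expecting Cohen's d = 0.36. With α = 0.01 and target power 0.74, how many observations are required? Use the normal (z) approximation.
n = 80

Sample size formula (one-sample t-test, normal approximation):
n = ((z_{α/2} + z_β) / d)²

z_{α/2} = 2.576 (for α = 0.01, two-sided)
z_β = 0.643 (for power = 0.74)
d = 0.36

n = ((2.576 + 0.643) / 0.36)²
n = (8.942)²
n ≈ 79.96
Round up to the next whole number: n = 80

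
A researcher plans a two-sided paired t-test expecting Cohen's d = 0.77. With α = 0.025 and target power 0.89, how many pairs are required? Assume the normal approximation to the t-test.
n = 21 pairs

Sample size formula (paired t-test, normal approximation):
n = ((z_{α/2} + z_β) / d)²

z_{α/2} = 2.241 (for α = 0.025, two-sided)
z_β = 1.227 (for power = 0.89)
d = 0.77

n = ((2.241 + 1.227) / 0.77)²
n = (4.504)²
n ≈ 20.29
Round up to the next whole number: n = 21 pairs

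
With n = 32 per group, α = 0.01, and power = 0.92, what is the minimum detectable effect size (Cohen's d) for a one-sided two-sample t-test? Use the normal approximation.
d ≈ 0.93

Minimum detectable effect (two-sample t-test, normal approximation):
d = (z_α + z_β) / √(n/2)
d = (2.326 + 1.405) / √(32/2)
d = 3.731 / 4.000
d ≈ 0.93

By Cohen's convention (0.2 small / 0.5 medium / 0.8 large): large effect.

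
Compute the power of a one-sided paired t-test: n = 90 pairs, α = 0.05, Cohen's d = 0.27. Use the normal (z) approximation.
Power ≈ 0.82

Power calculation (paired t-test, normal approximation):
z_β = d · √n - z_α
z_β = 0.27 · √90 - 1.645
z_β = 0.27 · 9.487 - 1.645
z_β = 0.917

Power = Φ(z_β) = Φ(0.917) ≈ 0.820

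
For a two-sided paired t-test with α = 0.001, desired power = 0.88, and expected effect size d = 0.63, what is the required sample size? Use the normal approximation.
n = 51 pairs

Sample size formula (paired t-test, normal approximation):
n = ((z_{α/2} + z_β) / d)²

z_{α/2} = 3.291 (for α = 0.001, two-sided)
z_β = 1.175 (for power = 0.88)
d = 0.63

n = ((3.291 + 1.175) / 0.63)²
n = (7.089)²
n ≈ 50.25
Round up to the next whole number: n = 51 pairs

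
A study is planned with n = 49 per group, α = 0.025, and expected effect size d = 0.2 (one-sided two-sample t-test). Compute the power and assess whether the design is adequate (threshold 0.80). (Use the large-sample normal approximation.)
Power ≈ 0.17; the study is underpowered (power < 0.80)

Power calculation (two-sample t-test, normal approximation):
z_β = d · √(n/2) - z_α
z_β = 0.2 · √(49/2) - 1.960
z_β = 0.2 · 4.950 - 1.960
z_β = -0.970

Power = Φ(z_β) = Φ(-0.970) ≈ 0.166

Effect size d = 0.2 is small by Cohen's convention (0.2/0.5/0.8).

Threshold: power ≥ 0.80 is conventionally adequate.
Power ≈ 0.17 → the study is underpowered (power < 0.80).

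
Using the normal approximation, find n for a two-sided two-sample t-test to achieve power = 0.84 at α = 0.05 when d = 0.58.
n = 52 per group

Sample size formula (two-sample t-test, normal approximation):
n = 2 · ((z_{α/2} + z_β) / d)²

z_{α/2} = 1.960 (for α = 0.05, two-sided)
z_β = 0.994 (for power = 0.84)
d = 0.58

n = 2 · ((1.960 + 0.994) / 0.58)²
n = 2 · (5.093)²
n ≈ 51.88
Round up to the next whole number: n = 52 per group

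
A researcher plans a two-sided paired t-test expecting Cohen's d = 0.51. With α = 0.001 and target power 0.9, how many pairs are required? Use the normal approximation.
n = 81 pairs

Sample size formula (paired t-test, normal approximation):
n = ((z_{α/2} + z_β) / d)²

z_{α/2} = 3.291 (for α = 0.001, two-sided)
z_β = 1.282 (for power = 0.9)
d = 0.51

n = ((3.291 + 1.282) / 0.51)²
n = (8.967)²
n ≈ 80.41
Round up to the next whole number: n = 81 pairs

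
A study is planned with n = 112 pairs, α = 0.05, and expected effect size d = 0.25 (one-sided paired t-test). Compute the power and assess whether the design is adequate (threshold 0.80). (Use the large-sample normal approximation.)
Power ≈ 0.84; the study is adequately powered (power ≥ 0.80)

Power calculation (paired t-test, normal approximation):
z_β = d · √n - z_α
z_β = 0.25 · √112 - 1.645
z_β = 0.25 · 10.583 - 1.645
z_β = 1.001

Power = Φ(z_β) = Φ(1.001) ≈ 0.842

Effect size d = 0.25 is small by Cohen's convention (0.2/0.5/0.8).

Threshold: power ≥ 0.80 is conventionally adequate.
Power ≈ 0.84 → the study is adequately powered (power ≥ 0.80).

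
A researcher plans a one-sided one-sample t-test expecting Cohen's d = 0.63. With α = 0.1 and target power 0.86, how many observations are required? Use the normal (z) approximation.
n = 15

Sample size formula (one-sample t-test, normal approximation):
n = ((z_α + z_β) / d)²

z_α = 1.282 (for α = 0.1, one-sided)
z_β = 1.080 (for power = 0.86)
d = 0.63

n = ((1.282 + 1.080) / 0.63)²
n = (3.749)²
n ≈ 14.06
Round up to the next whole number: n = 15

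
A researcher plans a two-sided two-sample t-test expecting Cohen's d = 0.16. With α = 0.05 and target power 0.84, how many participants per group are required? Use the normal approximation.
n = 682 per group

Sample size formula (two-sample t-test, normal approximation):
n = 2 · ((z_{α/2} + z_β) / d)²

z_{α/2} = 1.960 (for α = 0.05, two-sided)
z_β = 0.994 (for power = 0.84)
d = 0.16

n = 2 · ((1.960 + 0.994) / 0.16)²
n = 2 · (18.463)²
n ≈ 681.76
Round up to the next whole number: n = 682 per group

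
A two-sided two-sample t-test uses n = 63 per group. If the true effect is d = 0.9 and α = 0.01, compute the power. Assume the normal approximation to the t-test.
Power ≈ 0.99

Power calculation (two-sample t-test, normal approximation):
z_β = d · √(n/2) - z_{α/2}
z_β = 0.9 · √(63/2) - 2.576
z_β = 0.9 · 5.612 - 2.576
z_β = 2.475

Power = Φ(z_β) = Φ(2.475) ≈ 0.993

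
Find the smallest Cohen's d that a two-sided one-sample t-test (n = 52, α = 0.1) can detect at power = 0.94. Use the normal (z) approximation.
d ≈ 0.44

Minimum detectable effect (one-sample t-test, normal approximation):
d = (z_{α/2} + z_β) / √n
d = (1.645 + 1.555) / √52
d = 3.200 / 7.211
d ≈ 0.44

By Cohen's convention (0.2 small / 0.5 medium / 0.8 large): small effect.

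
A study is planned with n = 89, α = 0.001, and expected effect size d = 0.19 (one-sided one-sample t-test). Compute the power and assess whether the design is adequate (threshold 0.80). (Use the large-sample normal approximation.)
Power ≈ 0.10; the study is underpowered (power < 0.80)

Power calculation (one-sample t-test, normal approximation):
z_β = d · √n - z_α
z_β = 0.19 · √89 - 3.090
z_β = 0.19 · 9.434 - 3.090
z_β = -1.298

Power = Φ(z_β) = Φ(-1.298) ≈ 0.097

Effect size d = 0.19 is very small by Cohen's convention (0.2/0.5/0.8).

Threshold: power ≥ 0.80 is conventionally adequate.
Power ≈ 0.10 → the study is underpowered (power < 0.80).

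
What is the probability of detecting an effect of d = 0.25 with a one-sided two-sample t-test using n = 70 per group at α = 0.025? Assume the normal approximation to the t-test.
Power ≈ 0.32

Power calculation (two-sample t-test, normal approximation):
z_β = d · √(n/2) - z_α
z_β = 0.25 · √(70/2) - 1.960
z_β = 0.25 · 5.916 - 1.960
z_β = -0.481

Power = Φ(z_β) = Φ(-0.481) ≈ 0.315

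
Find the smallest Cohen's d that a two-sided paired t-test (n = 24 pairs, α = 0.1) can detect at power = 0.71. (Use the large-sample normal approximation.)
d ≈ 0.45

Minimum detectable effect (paired t-test, normal approximation):
d = (z_{α/2} + z_β) / √n
d = (1.645 + 0.553) / √24
d = 2.198 / 4.899
d ≈ 0.45

By Cohen's convention (0.2 small / 0.5 medium / 0.8 large): small effect.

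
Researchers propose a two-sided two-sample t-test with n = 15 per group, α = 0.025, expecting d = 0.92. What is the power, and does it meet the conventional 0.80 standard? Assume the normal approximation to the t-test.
Power ≈ 0.61; the study is underpowered (power < 0.80)

Power calculation (two-sample t-test, normal approximation):
z_β = d · √(n/2) - z_{α/2}
z_β = 0.92 · √(15/2) - 2.241
z_β = 0.92 · 2.739 - 2.241
z_β = 0.278

Power = Φ(z_β) = Φ(0.278) ≈ 0.610

Effect size d = 0.92 is large by Cohen's convention (0.2/0.5/0.8).

Threshold: power ≥ 0.80 is conventionally adequate.
Power ≈ 0.61 → the study is underpowered (power < 0.80).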